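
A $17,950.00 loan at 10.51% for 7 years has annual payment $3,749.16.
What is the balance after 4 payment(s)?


Formula: Balance = PV*(1+r)^k - PMT*((1+r)^k - 1)/r
Growth: (1 + 0.1051)^4 = 1.491442
Accumulated factor: ((1+r)^k - 1)/r = 4.675945
Balance = $17,950.00 * 1.491442 - $3,749.16 * 4.675945
Balance = $9,240.51

$9,240.51


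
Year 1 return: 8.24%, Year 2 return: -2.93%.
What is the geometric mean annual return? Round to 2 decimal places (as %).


Formula: Geometric mean = ((1+r1)*(1+r2))^(1/2) - 1
Product: (1 + 0.0824) * (1 + -0.0293) = 1.0824 * 0.9707 = 1.050686
Square root: 1.050686^0.5 = 1.02503
Geometric mean = 1.02503 - 1 = 0.02503
As percentage: 2.50%

2.50%


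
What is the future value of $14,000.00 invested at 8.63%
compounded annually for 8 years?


Formula: FV = P * (1 + r)^n
Substituting: FV = $14,000.00 * (1 + 0.0863)^8
Growth factor: (1.0863)^8 = 1.939091
FV = $14,000.00 * 1.939091 = $27,147.28

$27,147.28


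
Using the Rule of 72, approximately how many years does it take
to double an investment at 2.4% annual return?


Formula: Years ≈ 72 / r
Substituting: Years ≈ 72 / 2.4
Years ≈ 30.0

30.0 years


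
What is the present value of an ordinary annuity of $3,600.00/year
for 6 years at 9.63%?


Formula: PV = PMT * (1 - (1+r)^(-n)) / r
Discount factor: (1 + 0.0963)^(-6) = 0.576001
Bracket: 1 - 0.576001 = 0.423999
PV = $3,600.00 * 0.423999 / 0.0963 = $15,850.42

$15,850.42


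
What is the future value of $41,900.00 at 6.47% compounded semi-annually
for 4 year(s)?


Formula: FV = P * (1 + r/m)^(m*t)
Period rate: r/m = 0.0647 / 2 = 0.03235
Total periods: m*t = 2 * 4 = 8
Growth factor: (1 + 0.03235)^8 = 1.290077
FV = $41,900.00 * 1.290077 = $54,054.23

$54,054.23


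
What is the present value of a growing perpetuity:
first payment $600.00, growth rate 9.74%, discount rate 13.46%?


Formula: PV = C / (r - g)
Spread: r - g = 0.1346 - 0.0974 = 0.0372
Substituting: PV = $600.00 / 0.0372
PV = $16,129.03

$16,129.03


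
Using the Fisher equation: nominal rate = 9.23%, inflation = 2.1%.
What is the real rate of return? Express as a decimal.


Formula: (1 + r_real) = (1 + r_nom) / (1 + inflation)
Substituting: (1 + r_real) = 1.0923 / 1.021
(1 + r_real) = 1.069833
r_real = 1.069833 - 1 = 0.069833

0.069833


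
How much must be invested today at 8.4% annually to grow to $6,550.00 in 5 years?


Formula: PV = FV / (1 + r)^n
Substituting: PV = $6,550.00 / (1 + 0.084)^5
Discount factor: (1.084)^5 = 1.49674
PV = $6,550.00 / 1.49674 = $4,376.18

$4,376.18


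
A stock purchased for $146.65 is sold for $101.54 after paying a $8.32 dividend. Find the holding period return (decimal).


Formula: HPR = (P1 - P0 + D) / P0
Gain: $101.54 - $146.65 + $8.32 = -$36.79
HPR = -$36.79 / $146.65 = -0.2509

-0.2509


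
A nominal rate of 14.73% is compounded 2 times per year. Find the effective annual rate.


Formula: EAR = (1 + r/m)^m - 1
Period rate: r/m = 0.1473 / 2 = 0.07365
Compounding: (1 + 0.07365)^2 = 1.152724
EAR = 1.152724 - 1 = 0.152724

0.152724


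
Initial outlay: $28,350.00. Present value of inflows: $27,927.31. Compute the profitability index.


Formula: PI = PV(cash flows) / initial investment
Substituting: PI = $27,927.31 / $28,350.00
PI = 0.9851

0.9851


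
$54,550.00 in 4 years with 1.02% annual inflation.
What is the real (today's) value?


Formula: Real value = nominal / (1 + inflation)^years
Price level: (1 + 0.0102)^4 = 1.041428
Real value = $54,550.00 / 1.041428 = $52,379.98

$52,379.98


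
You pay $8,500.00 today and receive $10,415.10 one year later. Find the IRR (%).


Formula: IRR = C1/C0 - 1
Substituting: IRR = $10,415.10 / $8,500.00 - 1
Ratio: 1.225306 - 1 = 0.225306
IRR = 22.5306%

22.5306%


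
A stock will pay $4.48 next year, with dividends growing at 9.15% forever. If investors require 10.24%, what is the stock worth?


Formula: P = D1 / (r - g)
Spread: r - g = 0.1024 - 0.0915 = 0.0109
Substituting: P = $4.48 / 0.0109
P = $411.01

$411.01


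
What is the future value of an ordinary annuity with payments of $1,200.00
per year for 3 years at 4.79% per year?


Formula: FV = PMT * ((1+r)^n - 1) / r
Growth factor: (1 + 0.0479)^3 = 1.150693
Numerator: 1.150693 - 1 = 0.150693
FV = $1,200.00 * 0.150693 / 0.0479 = $3,775.19

$3,775.19


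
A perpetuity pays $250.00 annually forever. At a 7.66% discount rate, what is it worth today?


Formula: PV = C / r
Substituting: PV = $250.00 / 0.0766
PV = $3,263.71

$3,263.71


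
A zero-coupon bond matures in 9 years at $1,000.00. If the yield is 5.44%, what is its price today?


Formula: Price = FV / (1 + r)^n
Substituting: Price = $1,000.00 / (1 + 0.0544)^9
Discount factor: (1.0544)^9 = 1.610826
Price = $1,000.00 / 1.610826 = $620.80

$620.80


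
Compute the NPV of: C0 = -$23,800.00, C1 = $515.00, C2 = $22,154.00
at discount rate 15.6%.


Formula: NPV = C0 + C1/(1+r) + C2/(1+r)^2
Discount C1: $515.00 / (1 + 0.156) = $445.50
Discount C2: $22,154.00 / (1 + 0.156)^2 = $16,578.17
NPV = -$23,800.00 + $445.50 + $16,578.17 = -$6,776.33

-$6,776.33


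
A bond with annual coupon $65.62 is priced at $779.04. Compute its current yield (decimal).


Formula: Current yield = annual coupon / price
Substituting: CY = $65.62 / $779.04
CY = 0.084232

0.084232


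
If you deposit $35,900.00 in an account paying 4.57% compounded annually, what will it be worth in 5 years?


Formula: FV = P * (1 + r)^n
Substituting: FV = $35,900.00 * (1 + 0.0457)^5
Growth factor: (1.0457)^5 = 1.250361
FV = $35,900.00 * 1.250361 = $44,887.97

$44,887.97


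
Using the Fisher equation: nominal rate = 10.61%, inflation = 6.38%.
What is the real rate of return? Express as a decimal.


Formula: (1 + r_real) = (1 + r_nom) / (1 + inflation)
Substituting: (1 + r_real) = 1.1061 / 1.0638
(1 + r_real) = 1.039763
r_real = 1.039763 - 1 = 0.039763

0.039763


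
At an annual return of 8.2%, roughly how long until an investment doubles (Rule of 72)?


Formula: Years ≈ 72 / r
Substituting: Years ≈ 72 / 8.2
Years ≈ 8.8

8.8 years


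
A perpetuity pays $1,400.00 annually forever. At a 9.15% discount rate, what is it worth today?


Formula: PV = C / r
Substituting: PV = $1,400.00 / 0.0915
PV = $15,300.55

$15,300.55


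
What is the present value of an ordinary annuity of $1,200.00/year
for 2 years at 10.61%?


Formula: PV = PMT * (1 - (1+r)^(-n)) / r
Discount factor: (1 + 0.1061)^(-2) = 0.817356
Bracket: 1 - 0.817356 = 0.182644
PV = $1,200.00 * 0.182644 / 0.1061 = $2,065.72

$2,065.72


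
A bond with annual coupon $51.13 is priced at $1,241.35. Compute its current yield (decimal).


Formula: Current yield = annual coupon / price
Substituting: CY = $51.13 / $1,241.35
CY = 0.041189

0.041189


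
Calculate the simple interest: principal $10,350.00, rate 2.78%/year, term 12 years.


Formula: I = P * r * t
Substituting: I = $10,350.00 * 0.0278 * 12
Step: I = $10,350.00 * 0.3336
I = $3,452.76

$3,452.76


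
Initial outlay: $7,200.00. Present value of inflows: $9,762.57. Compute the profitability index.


Formula: PI = PV(cash flows) / initial investment
Substituting: PI = $9,762.57 / $7,200.00
PI = 1.3559

1.3559


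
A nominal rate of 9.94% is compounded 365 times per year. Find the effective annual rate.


Formula: EAR = (1 + r/m)^m - 1
Period rate: r/m = 0.0994 / 365 = 0.000272
Compounding: (1 + 0.000272)^365 = 1.104493
EAR = 1.104493 - 1 = 0.104493

0.104493


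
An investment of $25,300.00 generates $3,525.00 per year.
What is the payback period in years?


Formula: Payback = investment / annual cash flow
Substituting: Payback = $25,300.00 / $3,525.00
Payback = 7.1773 years

7.1773 years


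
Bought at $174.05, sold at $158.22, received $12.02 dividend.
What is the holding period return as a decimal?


Formula: HPR = (P1 - P0 + D) / P0
Gain: $158.22 - $174.05 + $12.02 = -$3.81
HPR = -$3.81 / $174.05 = -0.0219

-0.0219


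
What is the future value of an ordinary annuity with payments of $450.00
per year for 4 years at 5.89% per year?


Formula: FV = PMT * ((1+r)^n - 1) / r
Growth factor: (1 + 0.0589)^4 = 1.257245
Numerator: 1.257245 - 1 = 0.257245
FV = $450.00 * 0.257245 / 0.0589 = $1,965.37

$1,965.37


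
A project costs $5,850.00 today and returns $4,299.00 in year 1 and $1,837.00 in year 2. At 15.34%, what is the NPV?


Formula: NPV = C0 + C1/(1+r) + C2/(1+r)^2
Discount C1: $4,299.00 / (1 + 0.1534) = $3,727.24
Discount C2: $1,837.00 / (1 + 0.1534)^2 = $1,380.86
NPV = -$5,850.00 + $3,727.24 + $1,380.86 = -$741.90

-$741.90


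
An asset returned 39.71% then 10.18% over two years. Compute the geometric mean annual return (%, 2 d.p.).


Formula: Geometric mean = ((1+r1)*(1+r2))^(1/2) - 1
Product: (1 + 0.3971) * (1 + 0.1018) = 1.3971 * 1.1018 = 1.539325
Square root: 1.539325^0.5 = 1.240695
Geometric mean = 1.240695 - 1 = 0.240695
As percentage: 24.07%

24.07%


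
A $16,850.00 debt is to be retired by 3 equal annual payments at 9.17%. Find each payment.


Formula: PMT = PV * r / (1 - (1+r)^(-n))
Denominator: 1 - (1 + 0.0917)^(-3) = 0.231418
Numerator: $16,850.00 * 0.0917 = 1545.145
PMT = 1545.145 / 0.231418 = $6,676.85

$6,676.85


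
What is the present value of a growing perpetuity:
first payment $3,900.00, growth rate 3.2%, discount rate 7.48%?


Formula: PV = C / (r - g)
Spread: r - g = 0.0748 - 0.032 = 0.0428
Substituting: PV = $3,900.00 / 0.0428
PV = $91,121.50

$91,121.50


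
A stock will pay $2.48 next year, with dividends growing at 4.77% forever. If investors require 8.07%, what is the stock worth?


Formula: P = D1 / (r - g)
Spread: r - g = 0.0807 - 0.0477 = 0.033
Substituting: P = $2.48 / 0.033
P = $75.15

$75.15


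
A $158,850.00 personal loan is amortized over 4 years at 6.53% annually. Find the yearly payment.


Formula: PMT = PV * r / (1 - (1+r)^(-n))
Denominator: 1 - (1 + 0.0653)^(-4) = 0.223552
Numerator: $158,850.00 * 0.0653 = 10372.905
PMT = 10372.905 / 0.223552 = $46,400.38

$46,400.38


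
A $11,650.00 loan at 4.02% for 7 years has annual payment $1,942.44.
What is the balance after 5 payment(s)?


Formula: Balance = PV*(1+r)^k - PMT*((1+r)^k - 1)/r
Growth: (1 + 0.0402)^5 = 1.217823
Accumulated factor: ((1+r)^k - 1)/r = 5.418488
Balance = $11,650.00 * 1.217823 - $1,942.44 * 5.418488
Balance = $3,662.55

$3,662.55


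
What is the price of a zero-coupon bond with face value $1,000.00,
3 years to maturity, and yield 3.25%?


Formula: Price = FV / (1 + r)^n
Substituting: Price = $1,000.00 / (1 + 0.0325)^3
Discount factor: (1.0325)^3 = 1.100703
Price = $1,000.00 / 1.100703 = $908.51

$908.51


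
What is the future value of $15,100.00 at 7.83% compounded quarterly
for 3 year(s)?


Formula: FV = P * (1 + r/m)^(m*t)
Period rate: r/m = 0.0783 / 4 = 0.019575
Total periods: m*t = 4 * 3 = 12
Growth factor: (1 + 0.019575)^12 = 1.261915
FV = $15,100.00 * 1.261915 = $19,054.92

$19,054.92


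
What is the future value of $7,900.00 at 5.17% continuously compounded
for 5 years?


Formula: FV = P * e^(r*t)
Exponent: r*t = 0.0517 * 5 = 0.2585
e^(0.2585) = 1.294986
FV = $7,900.00 * 1.294986 = $10,230.39

$10,230.39


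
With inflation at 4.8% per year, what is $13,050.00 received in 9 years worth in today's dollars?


Formula: Real value = nominal / (1 + inflation)^years
Price level: (1 + 0.048)^9 = 1.524936
Real value = $13,050.00 / 1.524936 = $8,557.74

$8,557.74


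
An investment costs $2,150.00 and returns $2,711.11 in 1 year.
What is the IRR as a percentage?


Formula: IRR = C1/C0 - 1
Substituting: IRR = $2,711.11 / $2,150.00 - 1
Ratio: 1.260981 - 1 = 0.260981
IRR = 26.0981%

26.0981%


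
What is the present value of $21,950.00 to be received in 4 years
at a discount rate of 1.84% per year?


Formula: PV = FV / (1 + r)^n
Substituting: PV = $21,950.00 / (1 + 0.0184)^4
Discount factor: (1.0184)^4 = 1.075656
PV = $21,950.00 / 1.075656 = $20,406.14

$20,406.14


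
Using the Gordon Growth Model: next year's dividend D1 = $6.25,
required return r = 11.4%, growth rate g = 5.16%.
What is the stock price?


Formula: P = D1 / (r - g)
Spread: r - g = 0.114 - 0.0516 = 0.0624
Substituting: P = $6.25 / 0.0624
P = $100.16

$100.16


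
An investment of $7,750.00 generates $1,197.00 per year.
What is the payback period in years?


Formula: Payback = investment / annual cash flow
Substituting: Payback = $7,750.00 / $1,197.00
Payback = 6.4745 years

6.4745 years


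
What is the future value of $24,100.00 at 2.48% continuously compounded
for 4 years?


Formula: FV = P * e^(r*t)
Exponent: r*t = 0.0248 * 4 = 0.0992
e^(0.0992) = 1.104287
FV = $24,100.00 * 1.104287 = $26,613.32

$26,613.32


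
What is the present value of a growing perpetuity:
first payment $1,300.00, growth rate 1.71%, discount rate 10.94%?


Formula: PV = C / (r - g)
Spread: r - g = 0.1094 - 0.0171 = 0.0923
Substituting: PV = $1,300.00 / 0.0923
PV = $14,084.51

$14,084.51


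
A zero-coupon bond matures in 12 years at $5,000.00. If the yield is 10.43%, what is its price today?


Formula: Price = FV / (1 + r)^n
Substituting: Price = $5,000.00 / (1 + 0.1043)^12
Discount factor: (1.1043)^12 = 3.288856
Price = $5,000.00 / 3.288856 = $1,520.29

$1,520.29


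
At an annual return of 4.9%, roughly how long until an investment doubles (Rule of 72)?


Formula: Years ≈ 72 / r
Substituting: Years ≈ 72 / 4.9
Years ≈ 14.7

14.7 years


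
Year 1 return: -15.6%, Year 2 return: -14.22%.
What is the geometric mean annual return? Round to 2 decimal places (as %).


Formula: Geometric mean = ((1+r1)*(1+r2))^(1/2) - 1
Product: (1 + -0.156) * (1 + -0.1422) = 0.844 * 0.8578 = 0.723983
Square root: 0.723983^0.5 = 0.850872
Geometric mean = 0.850872 - 1 = -0.149128
As percentage: -14.91%

-14.91%


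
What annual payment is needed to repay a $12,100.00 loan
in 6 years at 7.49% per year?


Formula: PMT = PV * r / (1 - (1+r)^(-n))
Denominator: 1 - (1 + 0.0749)^(-6) = 0.351677
Numerator: $12,100.00 * 0.0749 = 906.29
PMT = 906.29 / 0.351677 = $2,577.05

$2,577.05


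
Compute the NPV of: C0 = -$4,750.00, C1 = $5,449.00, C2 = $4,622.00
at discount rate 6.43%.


Formula: NPV = C0 + C1/(1+r) + C2/(1+r)^2
Discount C1: $5,449.00 / (1 + 0.0643) = $5,119.80
Discount C2: $4,622.00 / (1 + 0.0643)^2 = $4,080.39
NPV = -$4,750.00 + $5,119.80 + $4,080.39 = $4,450.19

$4,450.19


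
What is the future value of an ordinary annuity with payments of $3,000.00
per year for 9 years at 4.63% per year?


Formula: FV = PMT * ((1+r)^n - 1) / r
Growth factor: (1 + 0.0463)^9 = 1.502817
Numerator: 1.502817 - 1 = 0.502817
FV = $3,000.00 * 0.502817 / 0.0463 = $32,579.92

$32,579.92


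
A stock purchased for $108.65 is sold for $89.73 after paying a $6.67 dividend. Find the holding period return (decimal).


Formula: HPR = (P1 - P0 + D) / P0
Gain: $89.73 - $108.65 + $6.67 = -$12.25
HPR = -$12.25 / $108.65 = -0.1127

-0.1127


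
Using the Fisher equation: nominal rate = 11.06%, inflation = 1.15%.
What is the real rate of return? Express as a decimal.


Formula: (1 + r_real) = (1 + r_nom) / (1 + inflation)
Substituting: (1 + r_real) = 1.1106 / 1.0115
(1 + r_real) = 1.097973
r_real = 1.097973 - 1 = 0.097973

0.097973


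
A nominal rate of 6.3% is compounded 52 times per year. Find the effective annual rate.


Formula: EAR = (1 + r/m)^m - 1
Period rate: r/m = 0.063 / 52 = 0.001212
Compounding: (1 + 0.001212)^52 = 1.064986
EAR = 1.064986 - 1 = 0.064986

0.064986


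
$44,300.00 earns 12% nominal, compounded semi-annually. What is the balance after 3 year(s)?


Formula: FV = P * (1 + r/m)^(m*t)
Period rate: r/m = 0.12 / 2 = 0.06
Total periods: m*t = 2 * 3 = 6
Growth factor: (1 + 0.06)^6 = 1.418519
FV = $44,300.00 * 1.418519 = $62,840.40

$62,840.40


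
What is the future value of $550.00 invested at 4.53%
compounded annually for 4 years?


Formula: FV = P * (1 + r)^n
Substituting: FV = $550.00 * (1 + 0.0453)^4
Growth factor: (1.0453)^4 = 1.193889
FV = $550.00 * 1.193889 = $656.64

$656.64


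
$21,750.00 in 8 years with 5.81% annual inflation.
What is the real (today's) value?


Formula: Real value = nominal / (1 + inflation)^years
Price level: (1 + 0.0581)^8 = 1.571136
Real value = $21,750.00 / 1.571136 = $13,843.49

$13,843.49


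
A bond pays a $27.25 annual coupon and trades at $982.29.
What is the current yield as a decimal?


Formula: Current yield = annual coupon / price
Substituting: CY = $27.25 / $982.29
CY = 0.027741

0.027741


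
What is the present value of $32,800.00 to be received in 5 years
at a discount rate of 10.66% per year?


Formula: PV = FV / (1 + r)^n
Substituting: PV = $32,800.00 / (1 + 0.1066)^5
Discount factor: (1.1066)^5 = 1.659409
PV = $32,800.00 / 1.659409 = $19,766.08

$19,766.08


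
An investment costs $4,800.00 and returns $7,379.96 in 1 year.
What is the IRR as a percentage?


Formula: IRR = C1/C0 - 1
Substituting: IRR = $7,379.96 / $4,800.00 - 1
Ratio: 1.537492 - 1 = 0.537492
IRR = 53.7492%

53.7492%


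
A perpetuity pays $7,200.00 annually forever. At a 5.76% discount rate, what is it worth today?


Formula: PV = C / r
Substituting: PV = $7,200.00 / 0.0576
PV = $125,000.00

$125,000.00


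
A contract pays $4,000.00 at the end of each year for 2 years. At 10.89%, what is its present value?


Formula: PV = PMT * (1 - (1+r)^(-n)) / r
Discount factor: (1 + 0.1089)^(-2) = 0.813233
Bracket: 1 - 0.813233 = 0.186767
PV = $4,000.00 * 0.186767 / 0.1089 = $6,860.11

$6,860.11


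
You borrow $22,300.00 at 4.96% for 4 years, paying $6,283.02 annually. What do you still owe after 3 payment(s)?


Formula: Balance = PV*(1+r)^k - PMT*((1+r)^k - 1)/r
Growth: (1 + 0.0496)^3 = 1.156303
Accumulated factor: ((1+r)^k - 1)/r = 3.15126
Balance = $22,300.00 * 1.156303 - $6,283.02 * 3.15126
Balance = $5,986.12

$5,986.12


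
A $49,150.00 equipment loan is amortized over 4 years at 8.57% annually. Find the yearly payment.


Formula: PMT = PV * r / (1 - (1+r)^(-n))
Denominator: 1 - (1 + 0.0857)^(-4) = 0.280285
Numerator: $49,150.00 * 0.0857 = 4212.155
PMT = 4212.155 / 0.280285 = $15,028.12

$15,028.12


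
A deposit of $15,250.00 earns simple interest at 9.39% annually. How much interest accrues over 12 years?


Formula: I = P * r * t
Substituting: I = $15,250.00 * 0.0939 * 12
Step: I = $15,250.00 * 1.1268
I = $17,183.70

$17,183.70


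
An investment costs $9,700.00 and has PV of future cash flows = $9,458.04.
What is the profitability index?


Formula: PI = PV(cash flows) / initial investment
Substituting: PI = $9,458.04 / $9,700.00
PI = 0.9751

0.9751


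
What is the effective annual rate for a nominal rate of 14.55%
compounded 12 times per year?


Formula: EAR = (1 + r/m)^m - 1
Period rate: r/m = 0.1455 / 12 = 0.012125
Compounding: (1 + 0.012125)^12 = 1.155606
EAR = 1.155606 - 1 = 0.155606

0.155606


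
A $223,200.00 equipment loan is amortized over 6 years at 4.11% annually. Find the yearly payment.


Formula: PMT = PV * r / (1 - (1+r)^(-n))
Denominator: 1 - (1 + 0.0411)^(-6) = 0.214682
Numerator: $223,200.00 * 0.0411 = 9173.52
PMT = 9173.52 / 0.214682 = $42,730.65

$42,730.65


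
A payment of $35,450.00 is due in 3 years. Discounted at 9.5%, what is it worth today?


Formula: PV = FV / (1 + r)^n
Substituting: PV = $35,450.00 / (1 + 0.095)^3
Discount factor: (1.095)^3 = 1.312932
PV = $35,450.00 / 1.312932 = $27,000.63

$27,000.63


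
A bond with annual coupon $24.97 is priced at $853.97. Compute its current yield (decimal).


Formula: Current yield = annual coupon / price
Substituting: CY = $24.97 / $853.97
CY = 0.02924

0.02924


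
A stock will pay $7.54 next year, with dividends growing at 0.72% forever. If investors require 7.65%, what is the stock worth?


Formula: P = D1 / (r - g)
Spread: r - g = 0.0765 - 0.0072 = 0.0693
Substituting: P = $7.54 / 0.0693
P = $108.80

$108.80


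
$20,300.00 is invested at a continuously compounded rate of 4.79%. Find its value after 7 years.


Formula: FV = P * e^(r*t)
Exponent: r*t = 0.0479 * 7 = 0.3353
e^(0.3353) = 1.39836
FV = $20,300.00 * 1.39836 = $28,386.70

$28,386.70


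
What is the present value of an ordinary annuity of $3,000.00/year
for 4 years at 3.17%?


Formula: PV = PMT * (1 - (1+r)^(-n)) / r
Discount factor: (1 + 0.0317)^(-4) = 0.882645
Bracket: 1 - 0.882645 = 0.117355
PV = $3,000.00 * 0.117355 / 0.0317 = $11,106.11

$11,106.11


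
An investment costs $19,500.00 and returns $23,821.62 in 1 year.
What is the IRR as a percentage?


Formula: IRR = C1/C0 - 1
Substituting: IRR = $23,821.62 / $19,500.00 - 1
Ratio: 1.221622 - 1 = 0.221622
IRR = 22.1622%

22.1622%


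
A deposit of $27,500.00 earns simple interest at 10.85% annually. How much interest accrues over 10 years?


Formula: I = P * r * t
Substituting: I = $27,500.00 * 0.1085 * 10
Step: I = $27,500.00 * 1.085
I = $29,837.50

$29,837.50


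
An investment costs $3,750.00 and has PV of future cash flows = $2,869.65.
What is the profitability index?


Formula: PI = PV(cash flows) / initial investment
Substituting: PI = $2,869.65 / $3,750.00
PI = 0.7652

0.7652


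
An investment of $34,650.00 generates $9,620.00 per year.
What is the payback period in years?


Formula: Payback = investment / annual cash flow
Substituting: Payback = $34,650.00 / $9,620.00
Payback = 3.6019 years

3.6019 years


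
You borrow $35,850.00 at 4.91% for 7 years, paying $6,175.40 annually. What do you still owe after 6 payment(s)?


Formula: Balance = PV*(1+r)^k - PMT*((1+r)^k - 1)/r
Growth: (1 + 0.0491)^6 = 1.333218
Accumulated factor: ((1+r)^k - 1)/r = 6.786527
Balance = $35,850.00 * 1.333218 - $6,175.40 * 6.786527
Balance = $5,886.36

$5,886.36


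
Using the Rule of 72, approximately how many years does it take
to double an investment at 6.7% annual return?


Formula: Years ≈ 72 / r
Substituting: Years ≈ 72 / 6.7
Years ≈ 10.7

10.7 years


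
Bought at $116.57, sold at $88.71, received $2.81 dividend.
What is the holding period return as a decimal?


Formula: HPR = (P1 - P0 + D) / P0
Gain: $88.71 - $116.57 + $2.81 = -$25.05
HPR = -$25.05 / $116.57 = -0.2149

-0.2149


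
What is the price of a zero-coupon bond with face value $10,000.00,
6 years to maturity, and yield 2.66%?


Formula: Price = FV / (1 + r)^n
Substituting: Price = $10,000.00 / (1 + 0.0266)^6
Discount factor: (1.0266)^6 = 1.170597
Price = $10,000.00 / 1.170597 = $8,542.65

$8,542.65


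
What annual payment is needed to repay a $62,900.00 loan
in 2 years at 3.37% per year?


Formula: PMT = PV * r / (1 - (1+r)^(-n))
Denominator: 1 - (1 + 0.0337)^(-2) = 0.06414
Numerator: $62,900.00 * 0.0337 = 2119.73
PMT = 2119.73 / 0.06414 = $33,048.58

$33,048.58


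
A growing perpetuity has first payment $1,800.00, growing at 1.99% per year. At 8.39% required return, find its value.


Formula: PV = C / (r - g)
Spread: r - g = 0.0839 - 0.0199 = 0.064
Substituting: PV = $1,800.00 / 0.064
PV = $28,125.00

$28,125.00


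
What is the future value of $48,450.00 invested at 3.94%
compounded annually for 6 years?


Formula: FV = P * (1 + r)^n
Substituting: FV = $48,450.00 * (1 + 0.0394)^6
Growth factor: (1.0394)^6 = 1.260945
FV = $48,450.00 * 1.260945 = $61,092.80

$61,092.80


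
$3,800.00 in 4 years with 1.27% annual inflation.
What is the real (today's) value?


Formula: Real value = nominal / (1 + inflation)^years
Price level: (1 + 0.0127)^4 = 1.051776
Real value = $3,800.00 / 1.051776 = $3,612.94

$3,612.94


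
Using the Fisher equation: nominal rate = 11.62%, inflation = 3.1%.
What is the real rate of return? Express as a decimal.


Formula: (1 + r_real) = (1 + r_nom) / (1 + inflation)
Substituting: (1 + r_real) = 1.1162 / 1.031
(1 + r_real) = 1.082638
r_real = 1.082638 - 1 = 0.082638

0.082638


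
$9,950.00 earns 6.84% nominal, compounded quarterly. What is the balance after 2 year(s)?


Formula: FV = P * (1 + r/m)^(m*t)
Period rate: r/m = 0.0684 / 4 = 0.0171
Total periods: m*t = 4 * 2 = 8
Growth factor: (1 + 0.0171)^8 = 1.145274
FV = $9,950.00 * 1.145274 = $11,395.47

$11,395.47


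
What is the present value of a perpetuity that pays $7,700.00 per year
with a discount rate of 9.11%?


Formula: PV = C / r
Substituting: PV = $7,700.00 / 0.0911
PV = $84,522.50

$84,522.50


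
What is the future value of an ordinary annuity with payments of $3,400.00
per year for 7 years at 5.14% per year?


Formula: FV = PMT * ((1+r)^n - 1) / r
Growth factor: (1 + 0.0514)^7 = 1.420286
Numerator: 1.420286 - 1 = 0.420286
FV = $3,400.00 * 0.420286 / 0.0514 = $27,801.02

$27,801.02


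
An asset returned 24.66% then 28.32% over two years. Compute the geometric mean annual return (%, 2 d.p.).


Formula: Geometric mean = ((1+r1)*(1+r2))^(1/2) - 1
Product: (1 + 0.2466) * (1 + 0.2832) = 1.2466 * 1.2832 = 1.599637
Square root: 1.599637^0.5 = 1.264768
Geometric mean = 1.264768 - 1 = 0.264768
As percentage: 26.48%

26.48%


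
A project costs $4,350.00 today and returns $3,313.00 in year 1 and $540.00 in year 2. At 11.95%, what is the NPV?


Formula: NPV = C0 + C1/(1+r) + C2/(1+r)^2
Discount C1: $3,313.00 / (1 + 0.1195) = $2,959.36
Discount C2: $540.00 / (1 + 0.1195)^2 = $430.87
NPV = -$4,350.00 + $2,959.36 + $430.87 = -$959.77

-$959.77


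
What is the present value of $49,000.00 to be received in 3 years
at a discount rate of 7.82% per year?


Formula: PV = FV / (1 + r)^n
Substituting: PV = $49,000.00 / (1 + 0.0782)^3
Discount factor: (1.0782)^3 = 1.253424
PV = $49,000.00 / 1.253424 = $39,092.92

$39,092.92


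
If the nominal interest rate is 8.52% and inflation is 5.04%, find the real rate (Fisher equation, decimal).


Formula: (1 + r_real) = (1 + r_nom) / (1 + inflation)
Substituting: (1 + r_real) = 1.0852 / 1.0504
(1 + r_real) = 1.03313
r_real = 1.03313 - 1 = 0.03313

0.03313


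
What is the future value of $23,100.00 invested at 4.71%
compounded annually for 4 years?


Formula: FV = P * (1 + r)^n
Substituting: FV = $23,100.00 * (1 + 0.0471)^4
Growth factor: (1.0471)^4 = 1.202133
FV = $23,100.00 * 1.202133 = $27,769.28

$27,769.28


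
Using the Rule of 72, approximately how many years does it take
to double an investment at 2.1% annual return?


Formula: Years ≈ 72 / r
Substituting: Years ≈ 72 / 2.1
Years ≈ 34.3

34.3 years


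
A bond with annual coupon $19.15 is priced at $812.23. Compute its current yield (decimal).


Formula: Current yield = annual coupon / price
Substituting: CY = $19.15 / $812.23
CY = 0.023577

0.023577


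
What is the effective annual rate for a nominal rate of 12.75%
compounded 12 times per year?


Formula: EAR = (1 + r/m)^m - 1
Period rate: r/m = 0.1275 / 12 = 0.010625
Compounding: (1 + 0.010625)^12 = 1.135221
EAR = 1.135221 - 1 = 0.135221

0.135221


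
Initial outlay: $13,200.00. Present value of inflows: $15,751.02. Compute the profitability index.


Formula: PI = PV(cash flows) / initial investment
Substituting: PI = $15,751.02 / $13,200.00
PI = 1.1933

1.1933


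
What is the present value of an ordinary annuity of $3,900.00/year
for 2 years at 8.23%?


Formula: PV = PMT * (1 - (1+r)^(-n)) / r
Discount factor: (1 + 0.0823)^(-2) = 0.853699
Bracket: 1 - 0.853699 = 0.146301
PV = $3,900.00 * 0.146301 / 0.0823 = $6,932.86

$6,932.86


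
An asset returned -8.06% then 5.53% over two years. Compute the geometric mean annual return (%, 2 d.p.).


Formula: Geometric mean = ((1+r1)*(1+r2))^(1/2) - 1
Product: (1 + -0.0806) * (1 + 0.0553) = 0.9194 * 1.0553 = 0.970243
Square root: 0.970243^0.5 = 0.985009
Geometric mean = 0.985009 - 1 = -0.014991
As percentage: -1.50%

-1.50%


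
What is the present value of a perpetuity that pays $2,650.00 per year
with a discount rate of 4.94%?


Formula: PV = C / r
Substituting: PV = $2,650.00 / 0.0494
PV = $53,643.72

$53,643.72


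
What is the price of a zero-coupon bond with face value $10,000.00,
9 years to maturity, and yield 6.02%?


Formula: Price = FV / (1 + r)^n
Substituting: Price = $10,000.00 / (1 + 0.0602)^9
Discount factor: (1.0602)^9 = 1.69235
Price = $10,000.00 / 1.69235 = $5,908.94

$5,908.94


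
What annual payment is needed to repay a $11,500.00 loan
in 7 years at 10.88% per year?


Formula: PMT = PV * r / (1 - (1+r)^(-n))
Denominator: 1 - (1 + 0.1088)^(-7) = 0.514681
Numerator: $11,500.00 * 0.1088 = 1251.2
PMT = 1251.2 / 0.514681 = $2,431.02

$2,431.02


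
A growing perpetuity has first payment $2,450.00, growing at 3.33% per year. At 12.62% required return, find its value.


Formula: PV = C / (r - g)
Spread: r - g = 0.1262 - 0.0333 = 0.0929
Substituting: PV = $2,450.00 / 0.0929
PV = $26,372.44

$26,372.44


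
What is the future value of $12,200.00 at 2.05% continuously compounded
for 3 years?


Formula: FV = P * e^(r*t)
Exponent: r*t = 0.0205 * 3 = 0.0615
e^(0.0615) = 1.06343
FV = $12,200.00 * 1.06343 = $12,973.85

$12,973.85


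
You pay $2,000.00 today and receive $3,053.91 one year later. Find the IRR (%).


Formula: IRR = C1/C0 - 1
Substituting: IRR = $3,053.91 / $2,000.00 - 1
Ratio: 1.526955 - 1 = 0.526955
IRR = 52.6955%

52.6955%


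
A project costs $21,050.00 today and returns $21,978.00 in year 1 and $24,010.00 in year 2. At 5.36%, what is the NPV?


Formula: NPV = C0 + C1/(1+r) + C2/(1+r)^2
Discount C1: $21,978.00 / (1 + 0.0536) = $20,859.91
Discount C2: $24,010.00 / (1 + 0.0536)^2 = $21,629.21
NPV = -$21,050.00 + $20,859.91 + $21,629.21 = $21,439.12

$21,439.12


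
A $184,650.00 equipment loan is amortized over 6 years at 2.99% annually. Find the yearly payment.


Formula: PMT = PV * r / (1 - (1+r)^(-n))
Denominator: 1 - (1 + 0.0299)^(-6) = 0.162028
Numerator: $184,650.00 * 0.0299 = 5521.035
PMT = 5521.035 / 0.162028 = $34,074.63

$34,074.63


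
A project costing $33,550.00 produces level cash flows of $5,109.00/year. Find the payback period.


Formula: Payback = investment / annual cash flow
Substituting: Payback = $33,550.00 / $5,109.00
Payback = 6.5668 years

6.5668 years


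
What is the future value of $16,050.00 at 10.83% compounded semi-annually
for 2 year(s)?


Formula: FV = P * (1 + r/m)^(m*t)
Period rate: r/m = 0.1083 / 2 = 0.05415
Total periods: m*t = 2 * 2 = 4
Growth factor: (1 + 0.05415)^4 = 1.234837
FV = $16,050.00 * 1.234837 = $19,819.13

$19,819.13


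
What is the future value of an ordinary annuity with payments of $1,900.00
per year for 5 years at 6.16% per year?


Formula: FV = PMT * ((1+r)^n - 1) / r
Growth factor: (1 + 0.0616)^5 = 1.348356
Numerator: 1.348356 - 1 = 0.348356
FV = $1,900.00 * 0.348356 / 0.0616 = $10,744.74

$10,744.74


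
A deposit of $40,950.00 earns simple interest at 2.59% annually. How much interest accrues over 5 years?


Formula: I = P * r * t
Substituting: I = $40,950.00 * 0.0259 * 5
Step: I = $40,950.00 * 0.1295
I = $5,303.03

$5,303.03


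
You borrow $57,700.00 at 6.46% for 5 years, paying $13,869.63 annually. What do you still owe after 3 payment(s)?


Formula: Balance = PV*(1+r)^k - PMT*((1+r)^k - 1)/r
Growth: (1 + 0.0646)^3 = 1.206589
Accumulated factor: ((1+r)^k - 1)/r = 3.197973
Balance = $57,700.00 * 1.206589 - $13,869.63 * 3.197973
Balance = $25,265.48

$25,265.48


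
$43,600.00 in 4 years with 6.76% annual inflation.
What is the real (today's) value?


Formula: Real value = nominal / (1 + inflation)^years
Price level: (1 + 0.0676)^4 = 1.299075
Real value = $43,600.00 / 1.299075 = $33,562.34

$33,562.34


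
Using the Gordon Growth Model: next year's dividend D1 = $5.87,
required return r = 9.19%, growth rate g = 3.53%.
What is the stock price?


Formula: P = D1 / (r - g)
Spread: r - g = 0.0919 - 0.0353 = 0.0566
Substituting: P = $5.87 / 0.0566
P = $103.71

$103.71


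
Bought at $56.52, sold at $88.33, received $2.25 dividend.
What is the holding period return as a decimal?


Formula: HPR = (P1 - P0 + D) / P0
Gain: $88.33 - $56.52 + $2.25 = $34.06
HPR = $34.06 / $56.52 = 0.6026

0.6026


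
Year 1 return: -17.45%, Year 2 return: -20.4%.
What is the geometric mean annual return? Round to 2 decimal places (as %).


Formula: Geometric mean = ((1+r1)*(1+r2))^(1/2) - 1
Product: (1 + -0.1745) * (1 + -0.204) = 0.8255 * 0.796 = 0.657098
Square root: 0.657098^0.5 = 0.810616
Geometric mean = 0.810616 - 1 = -0.189384
As percentage: -18.94%

-18.94%


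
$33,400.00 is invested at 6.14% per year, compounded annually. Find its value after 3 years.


Formula: FV = P * (1 + r)^n
Substituting: FV = $33,400.00 * (1 + 0.0614)^3
Growth factor: (1.0614)^3 = 1.195741
FV = $33,400.00 * 1.195741 = $39,937.76

$39,937.76


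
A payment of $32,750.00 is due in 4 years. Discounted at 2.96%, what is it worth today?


Formula: PV = FV / (1 + r)^n
Substituting: PV = $32,750.00 / (1 + 0.0296)^4
Discount factor: (1.0296)^4 = 1.123761
PV = $32,750.00 / 1.123761 = $29,143.20

$29,143.20


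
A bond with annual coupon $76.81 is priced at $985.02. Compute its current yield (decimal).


Formula: Current yield = annual coupon / price
Substituting: CY = $76.81 / $985.02
CY = 0.077978

0.077978


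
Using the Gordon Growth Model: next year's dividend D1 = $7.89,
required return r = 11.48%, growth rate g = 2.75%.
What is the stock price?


Formula: P = D1 / (r - g)
Spread: r - g = 0.1148 - 0.0275 = 0.0873
Substituting: P = $7.89 / 0.0873
P = $90.38

$90.38


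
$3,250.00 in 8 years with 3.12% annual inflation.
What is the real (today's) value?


Formula: Real value = nominal / (1 + inflation)^years
Price level: (1 + 0.0312)^8 = 1.278625
Real value = $3,250.00 / 1.278625 = $2,541.79

$2,541.79


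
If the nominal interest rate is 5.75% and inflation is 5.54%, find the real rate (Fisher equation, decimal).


Formula: (1 + r_real) = (1 + r_nom) / (1 + inflation)
Substituting: (1 + r_real) = 1.0575 / 1.0554
(1 + r_real) = 1.00199
r_real = 1.00199 - 1 = 0.00199

0.00199


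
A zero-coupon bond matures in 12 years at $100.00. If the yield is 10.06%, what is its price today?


Formula: Price = FV / (1 + r)^n
Substituting: Price = $100.00 / (1 + 0.1006)^12
Discount factor: (1.1006)^12 = 3.159033
Price = $100.00 / 3.159033 = $31.66

$31.66


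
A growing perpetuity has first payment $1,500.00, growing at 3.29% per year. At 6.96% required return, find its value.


Formula: PV = C / (r - g)
Spread: r - g = 0.0696 - 0.0329 = 0.0367
Substituting: PV = $1,500.00 / 0.0367
PV = $40,871.93

$40,871.93


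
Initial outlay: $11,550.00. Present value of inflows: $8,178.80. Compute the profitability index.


Formula: PI = PV(cash flows) / initial investment
Substituting: PI = $8,178.80 / $11,550.00
PI = 0.7081

0.7081


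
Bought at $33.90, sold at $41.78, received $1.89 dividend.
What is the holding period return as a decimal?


Formula: HPR = (P1 - P0 + D) / P0
Gain: $41.78 - $33.90 + $1.89 = $9.77
HPR = $9.77 / $33.90 = 0.2882

0.2882


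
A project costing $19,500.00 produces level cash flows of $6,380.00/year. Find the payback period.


Formula: Payback = investment / annual cash flow
Substituting: Payback = $19,500.00 / $6,380.00
Payback = 3.0564 years

3.0564 years


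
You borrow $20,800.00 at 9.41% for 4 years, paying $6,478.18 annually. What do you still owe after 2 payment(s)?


Formula: Balance = PV*(1+r)^k - PMT*((1+r)^k - 1)/r
Growth: (1 + 0.0941)^2 = 1.197055
Accumulated factor: ((1+r)^k - 1)/r = 2.0941
Balance = $20,800.00 * 1.197055 - $6,478.18 * 2.0941
Balance = $11,332.78

$11,332.78


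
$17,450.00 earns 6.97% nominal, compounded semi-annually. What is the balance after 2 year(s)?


Formula: FV = P * (1 + r/m)^(m*t)
Period rate: r/m = 0.0697 / 2 = 0.03485
Total periods: m*t = 2 * 2 = 4
Growth factor: (1 + 0.03485)^4 = 1.146858
FV = $17,450.00 * 1.146858 = $20,012.67

$20,012.67


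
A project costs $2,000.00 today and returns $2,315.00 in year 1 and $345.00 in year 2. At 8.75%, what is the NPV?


Formula: NPV = C0 + C1/(1+r) + C2/(1+r)^2
Discount C1: $2,315.00 / (1 + 0.0875) = $2,128.74
Discount C2: $345.00 / (1 + 0.0875)^2 = $291.72
NPV = -$2,000.00 + $2,128.74 + $291.72 = $420.45

$420.45


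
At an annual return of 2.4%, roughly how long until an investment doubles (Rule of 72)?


Formula: Years ≈ 72 / r
Substituting: Years ≈ 72 / 2.4
Years ≈ 30.0

30.0 years


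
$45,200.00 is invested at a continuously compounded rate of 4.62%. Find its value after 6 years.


Formula: FV = P * e^(r*t)
Exponent: r*t = 0.0462 * 6 = 0.2772
e^(0.2772) = 1.31943
FV = $45,200.00 * 1.31943 = $59,638.25

$59,638.25


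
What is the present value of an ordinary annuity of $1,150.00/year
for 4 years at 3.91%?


Formula: PV = PMT * (1 - (1+r)^(-n)) / r
Discount factor: (1 + 0.0391)^(-4) = 0.85777
Bracket: 1 - 0.85777 = 0.14223
PV = $1,150.00 * 0.14223 / 0.0391 = $4,183.25

$4,183.25


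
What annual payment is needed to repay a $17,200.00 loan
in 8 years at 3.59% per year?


Formula: PMT = PV * r / (1 - (1+r)^(-n))
Denominator: 1 - (1 + 0.0359)^(-8) = 0.245851
Numerator: $17,200.00 * 0.0359 = 617.48
PMT = 617.48 / 0.245851 = $2,511.61

$2,511.61


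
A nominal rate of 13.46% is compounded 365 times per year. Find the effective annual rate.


Formula: EAR = (1 + r/m)^m - 1
Period rate: r/m = 0.1346 / 365 = 0.000369
Compounding: (1 + 0.000369)^365 = 1.144051
EAR = 1.144051 - 1 = 0.144051

0.144051


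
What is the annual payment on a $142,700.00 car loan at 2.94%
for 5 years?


Formula: PMT = PV * r / (1 - (1+r)^(-n))
Denominator: 1 - (1 + 0.0294)^(-5) = 0.134874
Numerator: $142,700.00 * 0.0294 = 4195.38
PMT = 4195.38 / 0.134874 = $31,105.84

$31,105.84


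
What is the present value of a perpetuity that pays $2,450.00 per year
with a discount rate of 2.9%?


Formula: PV = C / r
Substituting: PV = $2,450.00 / 0.029
PV = $84,482.76

$84,482.76


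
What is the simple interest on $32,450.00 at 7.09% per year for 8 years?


Formula: I = P * r * t
Substituting: I = $32,450.00 * 0.0709 * 8
Step: I = $32,450.00 * 0.5672
I = $18,405.64

$18,405.64


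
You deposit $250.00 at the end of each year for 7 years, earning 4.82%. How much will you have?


Formula: FV = PMT * ((1+r)^n - 1) / r
Growth factor: (1 + 0.0482)^7 = 1.390302
Numerator: 1.390302 - 1 = 0.390302
FV = $250.00 * 0.390302 / 0.0482 = $2,024.39

$2,024.39


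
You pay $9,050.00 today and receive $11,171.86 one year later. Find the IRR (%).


Formula: IRR = C1/C0 - 1
Substituting: IRR = $11,171.86 / $9,050.00 - 1
Ratio: 1.23446 - 1 = 0.23446
IRR = 23.446%

23.446%


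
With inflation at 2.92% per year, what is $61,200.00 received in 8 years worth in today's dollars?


Formula: Real value = nominal / (1 + inflation)^years
Price level: (1 + 0.0292)^8 = 1.25892
Real value = $61,200.00 / 1.25892 = $48,613.09

$48,613.09


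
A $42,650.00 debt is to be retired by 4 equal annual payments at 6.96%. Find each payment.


Formula: PMT = PV * r / (1 - (1+r)^(-n))
Denominator: 1 - (1 + 0.0696)^(-4) = 0.235963
Numerator: $42,650.00 * 0.0696 = 2968.44
PMT = 2968.44 / 0.235963 = $12,580.11

$12,580.11


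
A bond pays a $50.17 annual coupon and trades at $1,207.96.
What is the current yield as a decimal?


Formula: Current yield = annual coupon / price
Substituting: CY = $50.17 / $1,207.96
CY = 0.041533

0.041533


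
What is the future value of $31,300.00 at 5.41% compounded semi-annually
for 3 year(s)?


Formula: FV = P * (1 + r/m)^(m*t)
Period rate: r/m = 0.0541 / 2 = 0.02705
Total periods: m*t = 2 * 3 = 6
Growth factor: (1 + 0.02705)^6 = 1.17368
FV = $31,300.00 * 1.17368 = $36,736.17

$36,736.17


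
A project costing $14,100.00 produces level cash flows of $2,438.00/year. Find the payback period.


Formula: Payback = investment / annual cash flow
Substituting: Payback = $14,100.00 / $2,438.00
Payback = 5.7834 years

5.7834 years


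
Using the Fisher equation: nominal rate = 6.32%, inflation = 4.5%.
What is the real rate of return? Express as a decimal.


Formula: (1 + r_real) = (1 + r_nom) / (1 + inflation)
Substituting: (1 + r_real) = 1.0632 / 1.045
(1 + r_real) = 1.017416
r_real = 1.017416 - 1 = 0.017416

0.017416
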